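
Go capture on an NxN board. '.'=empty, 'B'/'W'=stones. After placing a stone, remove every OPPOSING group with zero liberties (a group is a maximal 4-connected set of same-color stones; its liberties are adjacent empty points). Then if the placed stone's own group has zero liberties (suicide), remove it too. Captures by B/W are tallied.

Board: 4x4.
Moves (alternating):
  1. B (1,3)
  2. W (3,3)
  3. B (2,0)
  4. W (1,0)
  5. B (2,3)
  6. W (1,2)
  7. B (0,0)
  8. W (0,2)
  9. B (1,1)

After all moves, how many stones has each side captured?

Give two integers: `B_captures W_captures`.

Answer: 1 0

Derivation:
Move 1: B@(1,3) -> caps B=0 W=0
Move 2: W@(3,3) -> caps B=0 W=0
Move 3: B@(2,0) -> caps B=0 W=0
Move 4: W@(1,0) -> caps B=0 W=0
Move 5: B@(2,3) -> caps B=0 W=0
Move 6: W@(1,2) -> caps B=0 W=0
Move 7: B@(0,0) -> caps B=0 W=0
Move 8: W@(0,2) -> caps B=0 W=0
Move 9: B@(1,1) -> caps B=1 W=0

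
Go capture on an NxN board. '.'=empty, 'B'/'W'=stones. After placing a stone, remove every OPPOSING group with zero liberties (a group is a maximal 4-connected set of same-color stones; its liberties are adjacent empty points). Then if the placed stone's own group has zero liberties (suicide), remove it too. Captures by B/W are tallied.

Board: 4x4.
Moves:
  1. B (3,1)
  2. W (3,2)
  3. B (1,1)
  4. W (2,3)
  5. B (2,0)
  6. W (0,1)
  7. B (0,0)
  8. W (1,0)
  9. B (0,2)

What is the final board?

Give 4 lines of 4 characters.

Answer: .WB.
WB..
B..W
.BW.

Derivation:
Move 1: B@(3,1) -> caps B=0 W=0
Move 2: W@(3,2) -> caps B=0 W=0
Move 3: B@(1,1) -> caps B=0 W=0
Move 4: W@(2,3) -> caps B=0 W=0
Move 5: B@(2,0) -> caps B=0 W=0
Move 6: W@(0,1) -> caps B=0 W=0
Move 7: B@(0,0) -> caps B=0 W=0
Move 8: W@(1,0) -> caps B=0 W=1
Move 9: B@(0,2) -> caps B=0 W=1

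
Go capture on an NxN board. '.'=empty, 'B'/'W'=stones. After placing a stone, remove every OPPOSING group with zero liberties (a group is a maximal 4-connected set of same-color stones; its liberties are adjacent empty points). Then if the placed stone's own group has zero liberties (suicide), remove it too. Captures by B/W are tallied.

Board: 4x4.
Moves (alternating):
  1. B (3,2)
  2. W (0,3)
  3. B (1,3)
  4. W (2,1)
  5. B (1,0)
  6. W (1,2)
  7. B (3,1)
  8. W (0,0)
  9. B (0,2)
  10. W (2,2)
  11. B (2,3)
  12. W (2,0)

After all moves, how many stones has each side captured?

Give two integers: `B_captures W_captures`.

Answer: 1 0

Derivation:
Move 1: B@(3,2) -> caps B=0 W=0
Move 2: W@(0,3) -> caps B=0 W=0
Move 3: B@(1,3) -> caps B=0 W=0
Move 4: W@(2,1) -> caps B=0 W=0
Move 5: B@(1,0) -> caps B=0 W=0
Move 6: W@(1,2) -> caps B=0 W=0
Move 7: B@(3,1) -> caps B=0 W=0
Move 8: W@(0,0) -> caps B=0 W=0
Move 9: B@(0,2) -> caps B=1 W=0
Move 10: W@(2,2) -> caps B=1 W=0
Move 11: B@(2,3) -> caps B=1 W=0
Move 12: W@(2,0) -> caps B=1 W=0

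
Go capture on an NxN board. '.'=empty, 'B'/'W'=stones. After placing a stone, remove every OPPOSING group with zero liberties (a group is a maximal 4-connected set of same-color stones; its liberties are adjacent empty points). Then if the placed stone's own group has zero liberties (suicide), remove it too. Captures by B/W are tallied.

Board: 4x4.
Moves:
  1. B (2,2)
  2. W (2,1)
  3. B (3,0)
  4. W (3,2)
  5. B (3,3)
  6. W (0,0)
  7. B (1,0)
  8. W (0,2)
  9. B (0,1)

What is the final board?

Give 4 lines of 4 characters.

Move 1: B@(2,2) -> caps B=0 W=0
Move 2: W@(2,1) -> caps B=0 W=0
Move 3: B@(3,0) -> caps B=0 W=0
Move 4: W@(3,2) -> caps B=0 W=0
Move 5: B@(3,3) -> caps B=0 W=0
Move 6: W@(0,0) -> caps B=0 W=0
Move 7: B@(1,0) -> caps B=0 W=0
Move 8: W@(0,2) -> caps B=0 W=0
Move 9: B@(0,1) -> caps B=1 W=0

Answer: .BW.
B...
.WB.
B.WB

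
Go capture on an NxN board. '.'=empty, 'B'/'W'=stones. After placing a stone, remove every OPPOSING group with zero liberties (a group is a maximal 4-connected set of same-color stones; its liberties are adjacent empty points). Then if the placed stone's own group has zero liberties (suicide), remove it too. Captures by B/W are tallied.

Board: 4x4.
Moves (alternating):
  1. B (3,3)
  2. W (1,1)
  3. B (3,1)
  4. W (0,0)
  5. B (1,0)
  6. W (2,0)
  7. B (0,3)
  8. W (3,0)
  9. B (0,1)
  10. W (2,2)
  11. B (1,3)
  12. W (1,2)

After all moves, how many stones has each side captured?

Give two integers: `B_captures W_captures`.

Answer: 0 1

Derivation:
Move 1: B@(3,3) -> caps B=0 W=0
Move 2: W@(1,1) -> caps B=0 W=0
Move 3: B@(3,1) -> caps B=0 W=0
Move 4: W@(0,0) -> caps B=0 W=0
Move 5: B@(1,0) -> caps B=0 W=0
Move 6: W@(2,0) -> caps B=0 W=1
Move 7: B@(0,3) -> caps B=0 W=1
Move 8: W@(3,0) -> caps B=0 W=1
Move 9: B@(0,1) -> caps B=0 W=1
Move 10: W@(2,2) -> caps B=0 W=1
Move 11: B@(1,3) -> caps B=0 W=1
Move 12: W@(1,2) -> caps B=0 W=1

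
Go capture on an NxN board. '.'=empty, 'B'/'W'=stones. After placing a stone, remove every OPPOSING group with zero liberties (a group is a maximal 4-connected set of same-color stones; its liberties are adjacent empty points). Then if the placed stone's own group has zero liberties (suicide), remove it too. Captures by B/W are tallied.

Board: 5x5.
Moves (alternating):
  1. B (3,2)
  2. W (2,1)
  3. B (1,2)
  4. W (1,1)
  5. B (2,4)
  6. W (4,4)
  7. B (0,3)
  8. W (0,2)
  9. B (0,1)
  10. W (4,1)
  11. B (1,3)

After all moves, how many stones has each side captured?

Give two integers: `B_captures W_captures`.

Move 1: B@(3,2) -> caps B=0 W=0
Move 2: W@(2,1) -> caps B=0 W=0
Move 3: B@(1,2) -> caps B=0 W=0
Move 4: W@(1,1) -> caps B=0 W=0
Move 5: B@(2,4) -> caps B=0 W=0
Move 6: W@(4,4) -> caps B=0 W=0
Move 7: B@(0,3) -> caps B=0 W=0
Move 8: W@(0,2) -> caps B=0 W=0
Move 9: B@(0,1) -> caps B=1 W=0
Move 10: W@(4,1) -> caps B=1 W=0
Move 11: B@(1,3) -> caps B=1 W=0

Answer: 1 0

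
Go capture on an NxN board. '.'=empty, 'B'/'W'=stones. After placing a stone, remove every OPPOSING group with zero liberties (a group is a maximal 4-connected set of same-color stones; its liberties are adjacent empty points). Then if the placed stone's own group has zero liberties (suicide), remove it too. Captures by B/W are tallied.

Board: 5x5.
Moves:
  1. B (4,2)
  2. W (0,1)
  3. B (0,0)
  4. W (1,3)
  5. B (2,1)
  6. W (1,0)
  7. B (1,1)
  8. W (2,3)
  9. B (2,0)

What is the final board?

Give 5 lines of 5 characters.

Answer: .W...
WB.W.
BB.W.
.....
..B..

Derivation:
Move 1: B@(4,2) -> caps B=0 W=0
Move 2: W@(0,1) -> caps B=0 W=0
Move 3: B@(0,0) -> caps B=0 W=0
Move 4: W@(1,3) -> caps B=0 W=0
Move 5: B@(2,1) -> caps B=0 W=0
Move 6: W@(1,0) -> caps B=0 W=1
Move 7: B@(1,1) -> caps B=0 W=1
Move 8: W@(2,3) -> caps B=0 W=1
Move 9: B@(2,0) -> caps B=0 W=1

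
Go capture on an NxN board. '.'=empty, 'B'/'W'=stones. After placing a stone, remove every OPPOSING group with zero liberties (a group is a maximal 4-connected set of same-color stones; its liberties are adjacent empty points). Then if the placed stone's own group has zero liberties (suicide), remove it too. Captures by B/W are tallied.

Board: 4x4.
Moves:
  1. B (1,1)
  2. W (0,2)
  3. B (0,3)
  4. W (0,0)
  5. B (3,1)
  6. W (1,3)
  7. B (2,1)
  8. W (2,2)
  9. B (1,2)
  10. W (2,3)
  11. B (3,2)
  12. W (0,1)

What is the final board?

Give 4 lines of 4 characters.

Answer: WWW.
.BBW
.BWW
.BB.

Derivation:
Move 1: B@(1,1) -> caps B=0 W=0
Move 2: W@(0,2) -> caps B=0 W=0
Move 3: B@(0,3) -> caps B=0 W=0
Move 4: W@(0,0) -> caps B=0 W=0
Move 5: B@(3,1) -> caps B=0 W=0
Move 6: W@(1,3) -> caps B=0 W=1
Move 7: B@(2,1) -> caps B=0 W=1
Move 8: W@(2,2) -> caps B=0 W=1
Move 9: B@(1,2) -> caps B=0 W=1
Move 10: W@(2,3) -> caps B=0 W=1
Move 11: B@(3,2) -> caps B=0 W=1
Move 12: W@(0,1) -> caps B=0 W=1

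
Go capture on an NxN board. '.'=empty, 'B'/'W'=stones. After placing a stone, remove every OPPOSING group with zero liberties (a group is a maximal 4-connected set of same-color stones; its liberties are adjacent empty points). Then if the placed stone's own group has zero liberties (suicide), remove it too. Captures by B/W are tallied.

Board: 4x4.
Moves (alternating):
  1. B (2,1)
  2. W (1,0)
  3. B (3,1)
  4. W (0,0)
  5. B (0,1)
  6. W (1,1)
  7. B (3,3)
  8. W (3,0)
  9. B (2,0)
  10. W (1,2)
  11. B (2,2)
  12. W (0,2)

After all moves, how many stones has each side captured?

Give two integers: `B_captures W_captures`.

Move 1: B@(2,1) -> caps B=0 W=0
Move 2: W@(1,0) -> caps B=0 W=0
Move 3: B@(3,1) -> caps B=0 W=0
Move 4: W@(0,0) -> caps B=0 W=0
Move 5: B@(0,1) -> caps B=0 W=0
Move 6: W@(1,1) -> caps B=0 W=0
Move 7: B@(3,3) -> caps B=0 W=0
Move 8: W@(3,0) -> caps B=0 W=0
Move 9: B@(2,0) -> caps B=1 W=0
Move 10: W@(1,2) -> caps B=1 W=0
Move 11: B@(2,2) -> caps B=1 W=0
Move 12: W@(0,2) -> caps B=1 W=1

Answer: 1 1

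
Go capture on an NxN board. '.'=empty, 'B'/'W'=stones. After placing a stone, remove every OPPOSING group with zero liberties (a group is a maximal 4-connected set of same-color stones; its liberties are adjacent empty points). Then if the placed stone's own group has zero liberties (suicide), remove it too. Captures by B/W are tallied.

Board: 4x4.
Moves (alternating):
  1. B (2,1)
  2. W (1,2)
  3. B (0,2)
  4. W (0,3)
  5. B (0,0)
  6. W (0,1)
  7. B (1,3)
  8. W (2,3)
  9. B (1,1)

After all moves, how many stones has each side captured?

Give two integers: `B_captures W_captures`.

Move 1: B@(2,1) -> caps B=0 W=0
Move 2: W@(1,2) -> caps B=0 W=0
Move 3: B@(0,2) -> caps B=0 W=0
Move 4: W@(0,3) -> caps B=0 W=0
Move 5: B@(0,0) -> caps B=0 W=0
Move 6: W@(0,1) -> caps B=0 W=1
Move 7: B@(1,3) -> caps B=0 W=1
Move 8: W@(2,3) -> caps B=0 W=2
Move 9: B@(1,1) -> caps B=0 W=2

Answer: 0 2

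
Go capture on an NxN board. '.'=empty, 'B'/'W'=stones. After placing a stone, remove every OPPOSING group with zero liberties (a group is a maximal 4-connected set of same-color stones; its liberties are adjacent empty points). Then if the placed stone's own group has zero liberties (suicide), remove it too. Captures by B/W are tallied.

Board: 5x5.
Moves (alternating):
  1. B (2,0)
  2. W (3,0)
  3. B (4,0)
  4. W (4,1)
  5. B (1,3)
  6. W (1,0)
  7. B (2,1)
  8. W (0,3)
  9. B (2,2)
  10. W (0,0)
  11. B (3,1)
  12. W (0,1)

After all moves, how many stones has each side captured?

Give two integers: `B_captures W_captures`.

Answer: 0 1

Derivation:
Move 1: B@(2,0) -> caps B=0 W=0
Move 2: W@(3,0) -> caps B=0 W=0
Move 3: B@(4,0) -> caps B=0 W=0
Move 4: W@(4,1) -> caps B=0 W=1
Move 5: B@(1,3) -> caps B=0 W=1
Move 6: W@(1,0) -> caps B=0 W=1
Move 7: B@(2,1) -> caps B=0 W=1
Move 8: W@(0,3) -> caps B=0 W=1
Move 9: B@(2,2) -> caps B=0 W=1
Move 10: W@(0,0) -> caps B=0 W=1
Move 11: B@(3,1) -> caps B=0 W=1
Move 12: W@(0,1) -> caps B=0 W=1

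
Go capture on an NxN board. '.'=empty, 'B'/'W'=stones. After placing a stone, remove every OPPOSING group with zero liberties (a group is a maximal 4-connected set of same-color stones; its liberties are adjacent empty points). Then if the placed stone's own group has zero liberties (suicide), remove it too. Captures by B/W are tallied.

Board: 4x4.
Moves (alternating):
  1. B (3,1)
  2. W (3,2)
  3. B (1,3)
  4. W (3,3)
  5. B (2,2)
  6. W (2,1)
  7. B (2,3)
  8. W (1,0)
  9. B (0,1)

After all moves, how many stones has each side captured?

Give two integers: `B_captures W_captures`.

Answer: 2 0

Derivation:
Move 1: B@(3,1) -> caps B=0 W=0
Move 2: W@(3,2) -> caps B=0 W=0
Move 3: B@(1,3) -> caps B=0 W=0
Move 4: W@(3,3) -> caps B=0 W=0
Move 5: B@(2,2) -> caps B=0 W=0
Move 6: W@(2,1) -> caps B=0 W=0
Move 7: B@(2,3) -> caps B=2 W=0
Move 8: W@(1,0) -> caps B=2 W=0
Move 9: B@(0,1) -> caps B=2 W=0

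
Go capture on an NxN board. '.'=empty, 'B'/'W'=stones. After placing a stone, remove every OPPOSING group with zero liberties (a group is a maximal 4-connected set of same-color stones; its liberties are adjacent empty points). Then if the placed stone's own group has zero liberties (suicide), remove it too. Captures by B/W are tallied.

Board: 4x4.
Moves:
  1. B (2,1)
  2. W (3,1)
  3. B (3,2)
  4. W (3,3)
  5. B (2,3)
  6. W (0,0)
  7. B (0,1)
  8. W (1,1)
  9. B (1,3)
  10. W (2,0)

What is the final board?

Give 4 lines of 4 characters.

Answer: WB..
.W.B
WB.B
.WB.

Derivation:
Move 1: B@(2,1) -> caps B=0 W=0
Move 2: W@(3,1) -> caps B=0 W=0
Move 3: B@(3,2) -> caps B=0 W=0
Move 4: W@(3,3) -> caps B=0 W=0
Move 5: B@(2,3) -> caps B=1 W=0
Move 6: W@(0,0) -> caps B=1 W=0
Move 7: B@(0,1) -> caps B=1 W=0
Move 8: W@(1,1) -> caps B=1 W=0
Move 9: B@(1,3) -> caps B=1 W=0
Move 10: W@(2,0) -> caps B=1 W=0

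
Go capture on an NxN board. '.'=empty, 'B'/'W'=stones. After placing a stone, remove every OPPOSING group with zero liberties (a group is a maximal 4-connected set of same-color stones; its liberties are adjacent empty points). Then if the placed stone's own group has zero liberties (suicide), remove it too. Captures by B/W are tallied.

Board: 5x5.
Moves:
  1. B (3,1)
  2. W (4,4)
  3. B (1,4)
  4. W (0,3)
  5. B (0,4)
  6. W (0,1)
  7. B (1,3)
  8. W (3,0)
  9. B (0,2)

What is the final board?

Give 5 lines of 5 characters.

Answer: .WB.B
...BB
.....
WB...
....W

Derivation:
Move 1: B@(3,1) -> caps B=0 W=0
Move 2: W@(4,4) -> caps B=0 W=0
Move 3: B@(1,4) -> caps B=0 W=0
Move 4: W@(0,3) -> caps B=0 W=0
Move 5: B@(0,4) -> caps B=0 W=0
Move 6: W@(0,1) -> caps B=0 W=0
Move 7: B@(1,3) -> caps B=0 W=0
Move 8: W@(3,0) -> caps B=0 W=0
Move 9: B@(0,2) -> caps B=1 W=0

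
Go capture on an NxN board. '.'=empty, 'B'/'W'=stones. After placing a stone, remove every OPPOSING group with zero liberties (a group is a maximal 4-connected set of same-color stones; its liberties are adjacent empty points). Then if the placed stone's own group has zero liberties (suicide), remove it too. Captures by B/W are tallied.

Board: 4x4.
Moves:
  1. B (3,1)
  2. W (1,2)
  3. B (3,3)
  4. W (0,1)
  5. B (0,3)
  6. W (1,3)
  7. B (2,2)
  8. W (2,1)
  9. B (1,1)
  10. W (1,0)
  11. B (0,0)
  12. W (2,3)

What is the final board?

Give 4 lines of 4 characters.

Move 1: B@(3,1) -> caps B=0 W=0
Move 2: W@(1,2) -> caps B=0 W=0
Move 3: B@(3,3) -> caps B=0 W=0
Move 4: W@(0,1) -> caps B=0 W=0
Move 5: B@(0,3) -> caps B=0 W=0
Move 6: W@(1,3) -> caps B=0 W=0
Move 7: B@(2,2) -> caps B=0 W=0
Move 8: W@(2,1) -> caps B=0 W=0
Move 9: B@(1,1) -> caps B=0 W=0
Move 10: W@(1,0) -> caps B=0 W=1
Move 11: B@(0,0) -> caps B=0 W=1
Move 12: W@(2,3) -> caps B=0 W=1

Answer: .W.B
W.WW
.WBW
.B.B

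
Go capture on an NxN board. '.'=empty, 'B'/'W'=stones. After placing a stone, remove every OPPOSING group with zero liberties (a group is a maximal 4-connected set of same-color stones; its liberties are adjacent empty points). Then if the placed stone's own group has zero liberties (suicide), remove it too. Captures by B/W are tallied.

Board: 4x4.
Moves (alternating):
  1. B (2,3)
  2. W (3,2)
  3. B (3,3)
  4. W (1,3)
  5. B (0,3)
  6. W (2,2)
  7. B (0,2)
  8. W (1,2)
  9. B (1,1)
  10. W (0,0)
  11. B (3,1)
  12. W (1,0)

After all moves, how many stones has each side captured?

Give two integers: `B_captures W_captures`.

Move 1: B@(2,3) -> caps B=0 W=0
Move 2: W@(3,2) -> caps B=0 W=0
Move 3: B@(3,3) -> caps B=0 W=0
Move 4: W@(1,3) -> caps B=0 W=0
Move 5: B@(0,3) -> caps B=0 W=0
Move 6: W@(2,2) -> caps B=0 W=2
Move 7: B@(0,2) -> caps B=0 W=2
Move 8: W@(1,2) -> caps B=0 W=2
Move 9: B@(1,1) -> caps B=0 W=2
Move 10: W@(0,0) -> caps B=0 W=2
Move 11: B@(3,1) -> caps B=0 W=2
Move 12: W@(1,0) -> caps B=0 W=2

Answer: 0 2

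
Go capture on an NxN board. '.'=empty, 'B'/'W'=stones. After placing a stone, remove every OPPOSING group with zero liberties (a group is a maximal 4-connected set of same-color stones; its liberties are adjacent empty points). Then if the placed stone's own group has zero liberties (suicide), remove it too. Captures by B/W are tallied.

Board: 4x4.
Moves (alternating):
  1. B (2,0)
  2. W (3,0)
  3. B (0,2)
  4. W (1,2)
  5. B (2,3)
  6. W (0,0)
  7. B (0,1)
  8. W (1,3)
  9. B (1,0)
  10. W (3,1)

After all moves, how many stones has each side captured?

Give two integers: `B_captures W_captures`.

Answer: 1 0

Derivation:
Move 1: B@(2,0) -> caps B=0 W=0
Move 2: W@(3,0) -> caps B=0 W=0
Move 3: B@(0,2) -> caps B=0 W=0
Move 4: W@(1,2) -> caps B=0 W=0
Move 5: B@(2,3) -> caps B=0 W=0
Move 6: W@(0,0) -> caps B=0 W=0
Move 7: B@(0,1) -> caps B=0 W=0
Move 8: W@(1,3) -> caps B=0 W=0
Move 9: B@(1,0) -> caps B=1 W=0
Move 10: W@(3,1) -> caps B=1 W=0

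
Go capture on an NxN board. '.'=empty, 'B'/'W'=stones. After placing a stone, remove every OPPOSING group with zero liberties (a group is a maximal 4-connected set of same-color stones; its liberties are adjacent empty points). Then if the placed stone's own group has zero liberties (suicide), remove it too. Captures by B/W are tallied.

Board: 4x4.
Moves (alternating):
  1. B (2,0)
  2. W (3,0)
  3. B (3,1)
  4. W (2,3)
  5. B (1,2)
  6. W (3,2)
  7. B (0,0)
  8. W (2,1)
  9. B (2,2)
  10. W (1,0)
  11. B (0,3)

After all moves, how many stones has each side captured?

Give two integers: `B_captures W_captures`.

Answer: 1 0

Derivation:
Move 1: B@(2,0) -> caps B=0 W=0
Move 2: W@(3,0) -> caps B=0 W=0
Move 3: B@(3,1) -> caps B=1 W=0
Move 4: W@(2,3) -> caps B=1 W=0
Move 5: B@(1,2) -> caps B=1 W=0
Move 6: W@(3,2) -> caps B=1 W=0
Move 7: B@(0,0) -> caps B=1 W=0
Move 8: W@(2,1) -> caps B=1 W=0
Move 9: B@(2,2) -> caps B=1 W=0
Move 10: W@(1,0) -> caps B=1 W=0
Move 11: B@(0,3) -> caps B=1 W=0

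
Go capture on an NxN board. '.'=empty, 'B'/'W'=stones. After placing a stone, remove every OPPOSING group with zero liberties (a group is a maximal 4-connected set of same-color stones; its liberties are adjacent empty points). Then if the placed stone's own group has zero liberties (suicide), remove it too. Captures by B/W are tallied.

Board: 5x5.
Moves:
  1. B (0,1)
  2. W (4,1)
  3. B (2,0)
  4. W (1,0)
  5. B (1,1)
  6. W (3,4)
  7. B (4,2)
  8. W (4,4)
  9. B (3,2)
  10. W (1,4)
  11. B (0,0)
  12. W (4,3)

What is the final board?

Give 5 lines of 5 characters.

Answer: BB...
.B..W
B....
..B.W
.WBWW

Derivation:
Move 1: B@(0,1) -> caps B=0 W=0
Move 2: W@(4,1) -> caps B=0 W=0
Move 3: B@(2,0) -> caps B=0 W=0
Move 4: W@(1,0) -> caps B=0 W=0
Move 5: B@(1,1) -> caps B=0 W=0
Move 6: W@(3,4) -> caps B=0 W=0
Move 7: B@(4,2) -> caps B=0 W=0
Move 8: W@(4,4) -> caps B=0 W=0
Move 9: B@(3,2) -> caps B=0 W=0
Move 10: W@(1,4) -> caps B=0 W=0
Move 11: B@(0,0) -> caps B=1 W=0
Move 12: W@(4,3) -> caps B=1 W=0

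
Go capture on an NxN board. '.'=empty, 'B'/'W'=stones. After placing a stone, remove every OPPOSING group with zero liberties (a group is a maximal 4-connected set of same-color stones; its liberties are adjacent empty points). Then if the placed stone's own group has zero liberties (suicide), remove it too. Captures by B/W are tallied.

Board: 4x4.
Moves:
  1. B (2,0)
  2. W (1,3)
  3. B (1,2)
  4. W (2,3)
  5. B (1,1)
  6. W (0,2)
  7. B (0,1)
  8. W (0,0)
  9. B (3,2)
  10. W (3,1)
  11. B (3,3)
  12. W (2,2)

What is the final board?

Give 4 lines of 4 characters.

Move 1: B@(2,0) -> caps B=0 W=0
Move 2: W@(1,3) -> caps B=0 W=0
Move 3: B@(1,2) -> caps B=0 W=0
Move 4: W@(2,3) -> caps B=0 W=0
Move 5: B@(1,1) -> caps B=0 W=0
Move 6: W@(0,2) -> caps B=0 W=0
Move 7: B@(0,1) -> caps B=0 W=0
Move 8: W@(0,0) -> caps B=0 W=0
Move 9: B@(3,2) -> caps B=0 W=0
Move 10: W@(3,1) -> caps B=0 W=0
Move 11: B@(3,3) -> caps B=0 W=0
Move 12: W@(2,2) -> caps B=0 W=2

Answer: WBW.
.BBW
B.WW
.W..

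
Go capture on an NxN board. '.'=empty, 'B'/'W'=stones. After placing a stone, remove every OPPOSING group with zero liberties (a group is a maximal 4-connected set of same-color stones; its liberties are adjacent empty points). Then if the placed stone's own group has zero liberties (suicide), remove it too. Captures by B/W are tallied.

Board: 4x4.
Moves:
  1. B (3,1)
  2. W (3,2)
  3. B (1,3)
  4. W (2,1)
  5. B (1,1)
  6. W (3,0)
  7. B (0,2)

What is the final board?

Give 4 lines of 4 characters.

Answer: ..B.
.B.B
.W..
W.W.

Derivation:
Move 1: B@(3,1) -> caps B=0 W=0
Move 2: W@(3,2) -> caps B=0 W=0
Move 3: B@(1,3) -> caps B=0 W=0
Move 4: W@(2,1) -> caps B=0 W=0
Move 5: B@(1,1) -> caps B=0 W=0
Move 6: W@(3,0) -> caps B=0 W=1
Move 7: B@(0,2) -> caps B=0 W=1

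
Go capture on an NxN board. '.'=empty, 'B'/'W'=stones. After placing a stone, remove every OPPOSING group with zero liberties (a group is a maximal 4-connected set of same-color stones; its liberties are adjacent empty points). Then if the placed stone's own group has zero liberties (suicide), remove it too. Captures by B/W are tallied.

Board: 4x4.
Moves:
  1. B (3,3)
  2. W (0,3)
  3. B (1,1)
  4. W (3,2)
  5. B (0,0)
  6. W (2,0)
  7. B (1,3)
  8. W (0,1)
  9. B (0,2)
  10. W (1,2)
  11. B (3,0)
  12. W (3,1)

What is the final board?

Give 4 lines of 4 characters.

Move 1: B@(3,3) -> caps B=0 W=0
Move 2: W@(0,3) -> caps B=0 W=0
Move 3: B@(1,1) -> caps B=0 W=0
Move 4: W@(3,2) -> caps B=0 W=0
Move 5: B@(0,0) -> caps B=0 W=0
Move 6: W@(2,0) -> caps B=0 W=0
Move 7: B@(1,3) -> caps B=0 W=0
Move 8: W@(0,1) -> caps B=0 W=0
Move 9: B@(0,2) -> caps B=2 W=0
Move 10: W@(1,2) -> caps B=2 W=0
Move 11: B@(3,0) -> caps B=2 W=0
Move 12: W@(3,1) -> caps B=2 W=1

Answer: B.B.
.BWB
W...
.WWB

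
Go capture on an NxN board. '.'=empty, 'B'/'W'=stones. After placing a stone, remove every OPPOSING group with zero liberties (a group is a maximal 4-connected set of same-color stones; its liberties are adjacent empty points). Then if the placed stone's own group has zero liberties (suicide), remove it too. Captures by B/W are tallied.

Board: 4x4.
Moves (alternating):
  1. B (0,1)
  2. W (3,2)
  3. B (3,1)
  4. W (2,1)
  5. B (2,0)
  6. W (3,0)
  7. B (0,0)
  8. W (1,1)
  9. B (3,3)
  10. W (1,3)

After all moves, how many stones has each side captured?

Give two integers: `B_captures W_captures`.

Answer: 0 1

Derivation:
Move 1: B@(0,1) -> caps B=0 W=0
Move 2: W@(3,2) -> caps B=0 W=0
Move 3: B@(3,1) -> caps B=0 W=0
Move 4: W@(2,1) -> caps B=0 W=0
Move 5: B@(2,0) -> caps B=0 W=0
Move 6: W@(3,0) -> caps B=0 W=1
Move 7: B@(0,0) -> caps B=0 W=1
Move 8: W@(1,1) -> caps B=0 W=1
Move 9: B@(3,3) -> caps B=0 W=1
Move 10: W@(1,3) -> caps B=0 W=1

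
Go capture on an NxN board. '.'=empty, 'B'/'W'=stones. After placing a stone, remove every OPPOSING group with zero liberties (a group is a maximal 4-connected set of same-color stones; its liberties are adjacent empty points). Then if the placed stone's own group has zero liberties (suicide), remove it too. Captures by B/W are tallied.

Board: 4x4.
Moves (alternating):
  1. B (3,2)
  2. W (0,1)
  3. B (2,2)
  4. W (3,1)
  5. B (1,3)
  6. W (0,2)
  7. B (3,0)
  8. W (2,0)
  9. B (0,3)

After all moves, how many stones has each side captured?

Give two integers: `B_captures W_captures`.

Move 1: B@(3,2) -> caps B=0 W=0
Move 2: W@(0,1) -> caps B=0 W=0
Move 3: B@(2,2) -> caps B=0 W=0
Move 4: W@(3,1) -> caps B=0 W=0
Move 5: B@(1,3) -> caps B=0 W=0
Move 6: W@(0,2) -> caps B=0 W=0
Move 7: B@(3,0) -> caps B=0 W=0
Move 8: W@(2,0) -> caps B=0 W=1
Move 9: B@(0,3) -> caps B=0 W=1

Answer: 0 1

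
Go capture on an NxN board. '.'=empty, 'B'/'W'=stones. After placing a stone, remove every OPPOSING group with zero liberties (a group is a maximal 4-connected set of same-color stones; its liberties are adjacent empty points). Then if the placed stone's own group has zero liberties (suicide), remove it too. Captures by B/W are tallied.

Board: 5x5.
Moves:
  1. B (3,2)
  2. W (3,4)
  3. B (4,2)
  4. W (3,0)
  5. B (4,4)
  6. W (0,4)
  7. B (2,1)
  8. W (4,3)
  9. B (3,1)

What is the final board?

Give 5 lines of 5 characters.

Answer: ....W
.....
.B...
WBB.W
..BW.

Derivation:
Move 1: B@(3,2) -> caps B=0 W=0
Move 2: W@(3,4) -> caps B=0 W=0
Move 3: B@(4,2) -> caps B=0 W=0
Move 4: W@(3,0) -> caps B=0 W=0
Move 5: B@(4,4) -> caps B=0 W=0
Move 6: W@(0,4) -> caps B=0 W=0
Move 7: B@(2,1) -> caps B=0 W=0
Move 8: W@(4,3) -> caps B=0 W=1
Move 9: B@(3,1) -> caps B=0 W=1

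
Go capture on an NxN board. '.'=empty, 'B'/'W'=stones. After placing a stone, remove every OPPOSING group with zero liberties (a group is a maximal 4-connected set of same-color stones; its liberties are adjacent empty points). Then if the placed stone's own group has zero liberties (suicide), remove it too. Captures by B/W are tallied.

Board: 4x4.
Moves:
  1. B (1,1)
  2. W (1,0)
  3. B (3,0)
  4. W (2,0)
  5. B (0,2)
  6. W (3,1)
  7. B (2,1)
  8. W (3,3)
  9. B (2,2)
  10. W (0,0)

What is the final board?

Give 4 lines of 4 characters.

Move 1: B@(1,1) -> caps B=0 W=0
Move 2: W@(1,0) -> caps B=0 W=0
Move 3: B@(3,0) -> caps B=0 W=0
Move 4: W@(2,0) -> caps B=0 W=0
Move 5: B@(0,2) -> caps B=0 W=0
Move 6: W@(3,1) -> caps B=0 W=1
Move 7: B@(2,1) -> caps B=0 W=1
Move 8: W@(3,3) -> caps B=0 W=1
Move 9: B@(2,2) -> caps B=0 W=1
Move 10: W@(0,0) -> caps B=0 W=1

Answer: W.B.
WB..
WBB.
.W.W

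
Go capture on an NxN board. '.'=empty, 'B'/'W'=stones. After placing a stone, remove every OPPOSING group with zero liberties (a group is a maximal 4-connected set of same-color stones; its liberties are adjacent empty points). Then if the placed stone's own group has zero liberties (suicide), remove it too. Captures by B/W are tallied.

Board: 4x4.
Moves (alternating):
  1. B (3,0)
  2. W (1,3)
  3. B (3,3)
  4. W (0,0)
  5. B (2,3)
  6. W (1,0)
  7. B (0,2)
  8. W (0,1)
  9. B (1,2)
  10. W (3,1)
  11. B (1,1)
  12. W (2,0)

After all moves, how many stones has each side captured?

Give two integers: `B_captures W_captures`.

Move 1: B@(3,0) -> caps B=0 W=0
Move 2: W@(1,3) -> caps B=0 W=0
Move 3: B@(3,3) -> caps B=0 W=0
Move 4: W@(0,0) -> caps B=0 W=0
Move 5: B@(2,3) -> caps B=0 W=0
Move 6: W@(1,0) -> caps B=0 W=0
Move 7: B@(0,2) -> caps B=0 W=0
Move 8: W@(0,1) -> caps B=0 W=0
Move 9: B@(1,2) -> caps B=0 W=0
Move 10: W@(3,1) -> caps B=0 W=0
Move 11: B@(1,1) -> caps B=0 W=0
Move 12: W@(2,0) -> caps B=0 W=1

Answer: 0 1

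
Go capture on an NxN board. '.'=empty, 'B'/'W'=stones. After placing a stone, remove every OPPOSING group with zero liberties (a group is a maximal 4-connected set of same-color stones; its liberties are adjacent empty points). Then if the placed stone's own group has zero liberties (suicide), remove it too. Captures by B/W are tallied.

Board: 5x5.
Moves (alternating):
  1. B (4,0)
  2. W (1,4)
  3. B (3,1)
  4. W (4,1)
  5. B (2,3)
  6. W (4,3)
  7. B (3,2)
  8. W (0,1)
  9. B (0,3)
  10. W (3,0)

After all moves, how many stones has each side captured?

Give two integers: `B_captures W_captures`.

Answer: 0 1

Derivation:
Move 1: B@(4,0) -> caps B=0 W=0
Move 2: W@(1,4) -> caps B=0 W=0
Move 3: B@(3,1) -> caps B=0 W=0
Move 4: W@(4,1) -> caps B=0 W=0
Move 5: B@(2,3) -> caps B=0 W=0
Move 6: W@(4,3) -> caps B=0 W=0
Move 7: B@(3,2) -> caps B=0 W=0
Move 8: W@(0,1) -> caps B=0 W=0
Move 9: B@(0,3) -> caps B=0 W=0
Move 10: W@(3,0) -> caps B=0 W=1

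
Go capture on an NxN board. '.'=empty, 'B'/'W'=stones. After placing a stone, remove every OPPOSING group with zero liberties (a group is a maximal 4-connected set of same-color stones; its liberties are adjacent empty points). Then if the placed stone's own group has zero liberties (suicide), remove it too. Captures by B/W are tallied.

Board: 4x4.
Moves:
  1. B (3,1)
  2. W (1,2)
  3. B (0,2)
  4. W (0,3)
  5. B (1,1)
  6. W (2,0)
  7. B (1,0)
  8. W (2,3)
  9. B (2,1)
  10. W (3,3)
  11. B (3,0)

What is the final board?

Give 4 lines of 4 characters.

Answer: ..BW
BBW.
.B.W
BB.W

Derivation:
Move 1: B@(3,1) -> caps B=0 W=0
Move 2: W@(1,2) -> caps B=0 W=0
Move 3: B@(0,2) -> caps B=0 W=0
Move 4: W@(0,3) -> caps B=0 W=0
Move 5: B@(1,1) -> caps B=0 W=0
Move 6: W@(2,0) -> caps B=0 W=0
Move 7: B@(1,0) -> caps B=0 W=0
Move 8: W@(2,3) -> caps B=0 W=0
Move 9: B@(2,1) -> caps B=0 W=0
Move 10: W@(3,3) -> caps B=0 W=0
Move 11: B@(3,0) -> caps B=1 W=0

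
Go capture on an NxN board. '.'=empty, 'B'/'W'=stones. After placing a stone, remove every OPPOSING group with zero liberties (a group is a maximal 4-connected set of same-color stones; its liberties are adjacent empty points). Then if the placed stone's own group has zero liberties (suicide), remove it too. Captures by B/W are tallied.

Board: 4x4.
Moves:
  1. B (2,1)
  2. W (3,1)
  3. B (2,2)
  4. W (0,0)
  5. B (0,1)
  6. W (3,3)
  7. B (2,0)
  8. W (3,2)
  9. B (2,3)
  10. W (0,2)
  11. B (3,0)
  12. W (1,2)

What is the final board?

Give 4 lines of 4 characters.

Answer: WBW.
..W.
BBBB
B...

Derivation:
Move 1: B@(2,1) -> caps B=0 W=0
Move 2: W@(3,1) -> caps B=0 W=0
Move 3: B@(2,2) -> caps B=0 W=0
Move 4: W@(0,0) -> caps B=0 W=0
Move 5: B@(0,1) -> caps B=0 W=0
Move 6: W@(3,3) -> caps B=0 W=0
Move 7: B@(2,0) -> caps B=0 W=0
Move 8: W@(3,2) -> caps B=0 W=0
Move 9: B@(2,3) -> caps B=0 W=0
Move 10: W@(0,2) -> caps B=0 W=0
Move 11: B@(3,0) -> caps B=3 W=0
Move 12: W@(1,2) -> caps B=3 W=0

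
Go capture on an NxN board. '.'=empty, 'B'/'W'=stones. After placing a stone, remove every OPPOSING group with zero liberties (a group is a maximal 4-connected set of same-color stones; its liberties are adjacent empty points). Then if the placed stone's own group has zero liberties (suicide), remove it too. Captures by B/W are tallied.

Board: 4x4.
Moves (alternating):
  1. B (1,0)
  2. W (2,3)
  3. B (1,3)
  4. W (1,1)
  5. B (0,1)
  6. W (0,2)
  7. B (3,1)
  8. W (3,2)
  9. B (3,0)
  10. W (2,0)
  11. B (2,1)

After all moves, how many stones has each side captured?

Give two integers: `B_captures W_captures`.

Answer: 1 0

Derivation:
Move 1: B@(1,0) -> caps B=0 W=0
Move 2: W@(2,3) -> caps B=0 W=0
Move 3: B@(1,3) -> caps B=0 W=0
Move 4: W@(1,1) -> caps B=0 W=0
Move 5: B@(0,1) -> caps B=0 W=0
Move 6: W@(0,2) -> caps B=0 W=0
Move 7: B@(3,1) -> caps B=0 W=0
Move 8: W@(3,2) -> caps B=0 W=0
Move 9: B@(3,0) -> caps B=0 W=0
Move 10: W@(2,0) -> caps B=0 W=0
Move 11: B@(2,1) -> caps B=1 W=0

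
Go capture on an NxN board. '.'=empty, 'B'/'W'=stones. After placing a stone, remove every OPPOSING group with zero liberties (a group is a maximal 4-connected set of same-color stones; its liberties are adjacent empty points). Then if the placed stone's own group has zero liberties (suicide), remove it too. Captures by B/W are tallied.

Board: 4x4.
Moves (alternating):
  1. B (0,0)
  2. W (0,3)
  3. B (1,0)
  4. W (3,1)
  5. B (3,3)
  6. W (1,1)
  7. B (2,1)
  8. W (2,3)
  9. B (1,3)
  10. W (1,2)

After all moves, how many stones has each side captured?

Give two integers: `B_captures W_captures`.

Move 1: B@(0,0) -> caps B=0 W=0
Move 2: W@(0,3) -> caps B=0 W=0
Move 3: B@(1,0) -> caps B=0 W=0
Move 4: W@(3,1) -> caps B=0 W=0
Move 5: B@(3,3) -> caps B=0 W=0
Move 6: W@(1,1) -> caps B=0 W=0
Move 7: B@(2,1) -> caps B=0 W=0
Move 8: W@(2,3) -> caps B=0 W=0
Move 9: B@(1,3) -> caps B=0 W=0
Move 10: W@(1,2) -> caps B=0 W=1

Answer: 0 1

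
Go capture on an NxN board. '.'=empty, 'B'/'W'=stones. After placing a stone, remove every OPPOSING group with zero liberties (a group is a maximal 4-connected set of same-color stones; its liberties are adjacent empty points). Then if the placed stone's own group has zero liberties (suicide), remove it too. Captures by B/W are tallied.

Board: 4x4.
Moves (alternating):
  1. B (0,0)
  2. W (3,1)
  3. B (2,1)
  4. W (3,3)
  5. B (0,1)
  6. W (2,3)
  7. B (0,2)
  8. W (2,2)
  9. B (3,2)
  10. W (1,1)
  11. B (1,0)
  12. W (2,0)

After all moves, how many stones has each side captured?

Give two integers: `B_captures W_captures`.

Move 1: B@(0,0) -> caps B=0 W=0
Move 2: W@(3,1) -> caps B=0 W=0
Move 3: B@(2,1) -> caps B=0 W=0
Move 4: W@(3,3) -> caps B=0 W=0
Move 5: B@(0,1) -> caps B=0 W=0
Move 6: W@(2,3) -> caps B=0 W=0
Move 7: B@(0,2) -> caps B=0 W=0
Move 8: W@(2,2) -> caps B=0 W=0
Move 9: B@(3,2) -> caps B=0 W=0
Move 10: W@(1,1) -> caps B=0 W=0
Move 11: B@(1,0) -> caps B=0 W=0
Move 12: W@(2,0) -> caps B=0 W=1

Answer: 0 1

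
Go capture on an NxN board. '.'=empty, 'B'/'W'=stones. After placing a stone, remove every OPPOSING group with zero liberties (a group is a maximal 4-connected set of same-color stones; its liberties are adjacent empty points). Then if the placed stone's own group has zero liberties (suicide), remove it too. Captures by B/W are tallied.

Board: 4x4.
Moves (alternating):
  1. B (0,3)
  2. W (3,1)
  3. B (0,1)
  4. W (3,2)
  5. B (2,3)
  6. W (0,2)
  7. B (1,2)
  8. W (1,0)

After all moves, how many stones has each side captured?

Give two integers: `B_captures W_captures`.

Answer: 1 0

Derivation:
Move 1: B@(0,3) -> caps B=0 W=0
Move 2: W@(3,1) -> caps B=0 W=0
Move 3: B@(0,1) -> caps B=0 W=0
Move 4: W@(3,2) -> caps B=0 W=0
Move 5: B@(2,3) -> caps B=0 W=0
Move 6: W@(0,2) -> caps B=0 W=0
Move 7: B@(1,2) -> caps B=1 W=0
Move 8: W@(1,0) -> caps B=1 W=0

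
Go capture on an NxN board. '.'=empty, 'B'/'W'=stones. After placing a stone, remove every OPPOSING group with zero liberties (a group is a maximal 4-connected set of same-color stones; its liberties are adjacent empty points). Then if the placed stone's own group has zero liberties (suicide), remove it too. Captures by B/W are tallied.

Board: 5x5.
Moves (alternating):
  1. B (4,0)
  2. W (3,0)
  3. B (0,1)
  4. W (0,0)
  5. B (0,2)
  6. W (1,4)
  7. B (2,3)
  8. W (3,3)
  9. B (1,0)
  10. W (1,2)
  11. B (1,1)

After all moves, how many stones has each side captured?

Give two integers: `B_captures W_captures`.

Move 1: B@(4,0) -> caps B=0 W=0
Move 2: W@(3,0) -> caps B=0 W=0
Move 3: B@(0,1) -> caps B=0 W=0
Move 4: W@(0,0) -> caps B=0 W=0
Move 5: B@(0,2) -> caps B=0 W=0
Move 6: W@(1,4) -> caps B=0 W=0
Move 7: B@(2,3) -> caps B=0 W=0
Move 8: W@(3,3) -> caps B=0 W=0
Move 9: B@(1,0) -> caps B=1 W=0
Move 10: W@(1,2) -> caps B=1 W=0
Move 11: B@(1,1) -> caps B=1 W=0

Answer: 1 0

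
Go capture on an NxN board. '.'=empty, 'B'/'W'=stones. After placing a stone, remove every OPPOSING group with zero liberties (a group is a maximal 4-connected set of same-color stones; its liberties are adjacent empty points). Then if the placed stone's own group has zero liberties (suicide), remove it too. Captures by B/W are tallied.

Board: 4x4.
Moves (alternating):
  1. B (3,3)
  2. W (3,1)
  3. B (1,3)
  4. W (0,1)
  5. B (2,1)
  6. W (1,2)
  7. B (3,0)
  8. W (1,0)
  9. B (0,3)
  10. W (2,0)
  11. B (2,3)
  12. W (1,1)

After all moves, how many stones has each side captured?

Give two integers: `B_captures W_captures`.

Move 1: B@(3,3) -> caps B=0 W=0
Move 2: W@(3,1) -> caps B=0 W=0
Move 3: B@(1,3) -> caps B=0 W=0
Move 4: W@(0,1) -> caps B=0 W=0
Move 5: B@(2,1) -> caps B=0 W=0
Move 6: W@(1,2) -> caps B=0 W=0
Move 7: B@(3,0) -> caps B=0 W=0
Move 8: W@(1,0) -> caps B=0 W=0
Move 9: B@(0,3) -> caps B=0 W=0
Move 10: W@(2,0) -> caps B=0 W=1
Move 11: B@(2,3) -> caps B=0 W=1
Move 12: W@(1,1) -> caps B=0 W=1

Answer: 0 1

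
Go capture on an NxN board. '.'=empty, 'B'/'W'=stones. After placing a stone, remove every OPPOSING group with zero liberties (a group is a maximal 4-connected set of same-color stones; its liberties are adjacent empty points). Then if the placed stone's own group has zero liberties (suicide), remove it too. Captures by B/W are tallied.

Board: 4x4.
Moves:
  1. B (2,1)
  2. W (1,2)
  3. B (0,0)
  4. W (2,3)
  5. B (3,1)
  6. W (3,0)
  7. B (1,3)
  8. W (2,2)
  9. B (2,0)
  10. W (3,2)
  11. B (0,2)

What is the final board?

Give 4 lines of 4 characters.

Answer: B.B.
..WB
BBWW
.BW.

Derivation:
Move 1: B@(2,1) -> caps B=0 W=0
Move 2: W@(1,2) -> caps B=0 W=0
Move 3: B@(0,0) -> caps B=0 W=0
Move 4: W@(2,3) -> caps B=0 W=0
Move 5: B@(3,1) -> caps B=0 W=0
Move 6: W@(3,0) -> caps B=0 W=0
Move 7: B@(1,3) -> caps B=0 W=0
Move 8: W@(2,2) -> caps B=0 W=0
Move 9: B@(2,0) -> caps B=1 W=0
Move 10: W@(3,2) -> caps B=1 W=0
Move 11: B@(0,2) -> caps B=1 W=0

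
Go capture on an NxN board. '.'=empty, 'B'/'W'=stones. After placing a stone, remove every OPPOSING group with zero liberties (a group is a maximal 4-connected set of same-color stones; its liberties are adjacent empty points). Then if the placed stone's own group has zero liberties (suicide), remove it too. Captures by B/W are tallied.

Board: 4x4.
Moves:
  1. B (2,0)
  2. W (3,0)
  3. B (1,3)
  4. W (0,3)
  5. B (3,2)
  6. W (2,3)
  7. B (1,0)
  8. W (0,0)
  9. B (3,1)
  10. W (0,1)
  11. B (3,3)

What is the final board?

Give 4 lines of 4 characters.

Move 1: B@(2,0) -> caps B=0 W=0
Move 2: W@(3,0) -> caps B=0 W=0
Move 3: B@(1,3) -> caps B=0 W=0
Move 4: W@(0,3) -> caps B=0 W=0
Move 5: B@(3,2) -> caps B=0 W=0
Move 6: W@(2,3) -> caps B=0 W=0
Move 7: B@(1,0) -> caps B=0 W=0
Move 8: W@(0,0) -> caps B=0 W=0
Move 9: B@(3,1) -> caps B=1 W=0
Move 10: W@(0,1) -> caps B=1 W=0
Move 11: B@(3,3) -> caps B=1 W=0

Answer: WW.W
B..B
B..W
.BBB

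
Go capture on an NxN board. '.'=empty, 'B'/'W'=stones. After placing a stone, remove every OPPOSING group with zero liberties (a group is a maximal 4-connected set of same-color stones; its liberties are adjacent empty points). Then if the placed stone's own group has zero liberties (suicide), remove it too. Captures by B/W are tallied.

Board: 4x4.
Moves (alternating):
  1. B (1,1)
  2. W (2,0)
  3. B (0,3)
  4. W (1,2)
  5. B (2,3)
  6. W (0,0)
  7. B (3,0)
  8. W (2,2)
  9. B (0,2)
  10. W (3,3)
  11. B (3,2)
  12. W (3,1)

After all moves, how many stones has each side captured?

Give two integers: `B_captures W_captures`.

Answer: 1 1

Derivation:
Move 1: B@(1,1) -> caps B=0 W=0
Move 2: W@(2,0) -> caps B=0 W=0
Move 3: B@(0,3) -> caps B=0 W=0
Move 4: W@(1,2) -> caps B=0 W=0
Move 5: B@(2,3) -> caps B=0 W=0
Move 6: W@(0,0) -> caps B=0 W=0
Move 7: B@(3,0) -> caps B=0 W=0
Move 8: W@(2,2) -> caps B=0 W=0
Move 9: B@(0,2) -> caps B=0 W=0
Move 10: W@(3,3) -> caps B=0 W=0
Move 11: B@(3,2) -> caps B=1 W=0
Move 12: W@(3,1) -> caps B=1 W=1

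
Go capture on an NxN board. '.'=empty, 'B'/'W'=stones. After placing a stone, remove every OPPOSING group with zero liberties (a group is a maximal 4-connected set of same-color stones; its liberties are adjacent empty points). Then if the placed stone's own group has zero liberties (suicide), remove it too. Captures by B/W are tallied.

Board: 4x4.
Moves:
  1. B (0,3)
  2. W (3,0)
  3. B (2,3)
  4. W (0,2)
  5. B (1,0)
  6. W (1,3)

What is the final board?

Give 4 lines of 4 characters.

Answer: ..W.
B..W
...B
W...

Derivation:
Move 1: B@(0,3) -> caps B=0 W=0
Move 2: W@(3,0) -> caps B=0 W=0
Move 3: B@(2,3) -> caps B=0 W=0
Move 4: W@(0,2) -> caps B=0 W=0
Move 5: B@(1,0) -> caps B=0 W=0
Move 6: W@(1,3) -> caps B=0 W=1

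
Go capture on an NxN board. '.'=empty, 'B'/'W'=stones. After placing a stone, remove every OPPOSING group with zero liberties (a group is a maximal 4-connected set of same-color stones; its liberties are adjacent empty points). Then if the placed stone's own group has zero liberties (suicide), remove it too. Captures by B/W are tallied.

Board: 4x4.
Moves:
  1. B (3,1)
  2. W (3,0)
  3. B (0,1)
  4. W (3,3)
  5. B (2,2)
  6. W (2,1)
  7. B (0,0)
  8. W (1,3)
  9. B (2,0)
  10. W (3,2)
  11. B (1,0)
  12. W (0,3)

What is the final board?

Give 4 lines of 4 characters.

Move 1: B@(3,1) -> caps B=0 W=0
Move 2: W@(3,0) -> caps B=0 W=0
Move 3: B@(0,1) -> caps B=0 W=0
Move 4: W@(3,3) -> caps B=0 W=0
Move 5: B@(2,2) -> caps B=0 W=0
Move 6: W@(2,1) -> caps B=0 W=0
Move 7: B@(0,0) -> caps B=0 W=0
Move 8: W@(1,3) -> caps B=0 W=0
Move 9: B@(2,0) -> caps B=1 W=0
Move 10: W@(3,2) -> caps B=1 W=0
Move 11: B@(1,0) -> caps B=1 W=0
Move 12: W@(0,3) -> caps B=1 W=0

Answer: BB.W
B..W
BWB.
.BWW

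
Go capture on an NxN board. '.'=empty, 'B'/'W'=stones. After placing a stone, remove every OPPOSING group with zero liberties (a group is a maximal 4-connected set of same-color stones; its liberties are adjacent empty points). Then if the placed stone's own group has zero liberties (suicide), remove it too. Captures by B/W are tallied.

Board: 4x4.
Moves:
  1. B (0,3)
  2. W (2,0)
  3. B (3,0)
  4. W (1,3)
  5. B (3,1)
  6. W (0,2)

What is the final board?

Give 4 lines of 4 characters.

Answer: ..W.
...W
W...
BB..

Derivation:
Move 1: B@(0,3) -> caps B=0 W=0
Move 2: W@(2,0) -> caps B=0 W=0
Move 3: B@(3,0) -> caps B=0 W=0
Move 4: W@(1,3) -> caps B=0 W=0
Move 5: B@(3,1) -> caps B=0 W=0
Move 6: W@(0,2) -> caps B=0 W=1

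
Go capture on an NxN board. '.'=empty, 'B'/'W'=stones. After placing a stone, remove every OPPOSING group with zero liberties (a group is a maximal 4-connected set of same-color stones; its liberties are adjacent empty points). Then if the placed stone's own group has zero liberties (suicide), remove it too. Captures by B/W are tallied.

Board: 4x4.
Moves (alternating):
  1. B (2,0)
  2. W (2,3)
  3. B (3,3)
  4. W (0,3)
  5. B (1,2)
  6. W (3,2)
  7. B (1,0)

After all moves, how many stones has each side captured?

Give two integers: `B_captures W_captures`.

Answer: 0 1

Derivation:
Move 1: B@(2,0) -> caps B=0 W=0
Move 2: W@(2,3) -> caps B=0 W=0
Move 3: B@(3,3) -> caps B=0 W=0
Move 4: W@(0,3) -> caps B=0 W=0
Move 5: B@(1,2) -> caps B=0 W=0
Move 6: W@(3,2) -> caps B=0 W=1
Move 7: B@(1,0) -> caps B=0 W=1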